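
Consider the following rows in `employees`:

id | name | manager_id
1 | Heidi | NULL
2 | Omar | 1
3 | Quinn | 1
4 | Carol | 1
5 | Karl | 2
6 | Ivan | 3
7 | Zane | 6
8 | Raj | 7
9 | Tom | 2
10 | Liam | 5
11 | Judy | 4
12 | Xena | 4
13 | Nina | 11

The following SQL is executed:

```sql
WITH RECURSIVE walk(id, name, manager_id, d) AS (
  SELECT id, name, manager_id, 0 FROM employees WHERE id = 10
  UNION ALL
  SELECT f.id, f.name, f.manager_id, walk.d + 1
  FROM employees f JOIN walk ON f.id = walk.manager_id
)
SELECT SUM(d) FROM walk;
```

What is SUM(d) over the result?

Base: id=10 (Liam), manager_id=5, d 0.
Iteration 1: join on id=5 -> Karl (id 5, manager_id=2, d 1).
Iteration 2: join on id=2 -> Omar (id 2, manager_id=1, d 2).
Iteration 3: join on id=1 -> Heidi (id 1, manager_id=NULL, d 3).
Iteration 4: manager_id is NULL; no match; recursion stops.
SUM(d) = 0 + 1 + 2 + 3 = 6.

6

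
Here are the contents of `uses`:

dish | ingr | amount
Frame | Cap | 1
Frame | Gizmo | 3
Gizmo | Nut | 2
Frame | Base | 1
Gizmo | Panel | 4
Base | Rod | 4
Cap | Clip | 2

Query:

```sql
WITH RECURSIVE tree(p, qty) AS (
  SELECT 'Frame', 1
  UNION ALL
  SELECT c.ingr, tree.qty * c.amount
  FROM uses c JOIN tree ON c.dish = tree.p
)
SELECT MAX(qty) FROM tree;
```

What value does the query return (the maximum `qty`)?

12

Base: (Frame, qty=1).
Iteration 1: components of {Frame} -> Base = 1*1 = 1, Cap = 1*1 = 1, Gizmo = 1*3 = 3.
Iteration 2: components of {Base,Cap,Gizmo} -> Clip = 1*2 = 2, Nut = 3*2 = 6, Panel = 3*4 = 12, Rod = 1*4 = 4.
Iteration 3: no further components; recursion stops.
qty values: 1, 1, 3, 1, 2, 6, 12, 4; the maximum is 12.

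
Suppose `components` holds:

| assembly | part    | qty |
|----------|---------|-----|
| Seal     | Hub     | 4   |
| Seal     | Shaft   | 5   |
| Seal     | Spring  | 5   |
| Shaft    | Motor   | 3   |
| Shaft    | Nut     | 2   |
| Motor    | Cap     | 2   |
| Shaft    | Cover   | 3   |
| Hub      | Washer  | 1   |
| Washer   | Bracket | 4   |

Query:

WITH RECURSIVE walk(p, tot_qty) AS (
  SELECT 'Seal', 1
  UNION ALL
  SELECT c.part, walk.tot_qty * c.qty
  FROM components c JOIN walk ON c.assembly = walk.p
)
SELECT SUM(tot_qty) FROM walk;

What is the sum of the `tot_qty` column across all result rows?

Base: (Seal, tot_qty=1).
Iteration 1: components of {Seal} -> Hub = 1*4 = 4, Shaft = 1*5 = 5, Spring = 1*5 = 5.
Iteration 2: components of {Hub,Shaft,Spring} -> Cover = 5*3 = 15, Motor = 5*3 = 15, Nut = 5*2 = 10, Washer = 4*1 = 4.
Iteration 3: components of {Cover,Motor,Nut,Washer} -> Bracket = 4*4 = 16, Cap = 15*2 = 30.
Iteration 4: no further components; recursion stops.
SUM(tot_qty) = 1 + 4 + 5 + 5 + 4 + 15 + 10 + 15 + 16 + 30 = 105.

105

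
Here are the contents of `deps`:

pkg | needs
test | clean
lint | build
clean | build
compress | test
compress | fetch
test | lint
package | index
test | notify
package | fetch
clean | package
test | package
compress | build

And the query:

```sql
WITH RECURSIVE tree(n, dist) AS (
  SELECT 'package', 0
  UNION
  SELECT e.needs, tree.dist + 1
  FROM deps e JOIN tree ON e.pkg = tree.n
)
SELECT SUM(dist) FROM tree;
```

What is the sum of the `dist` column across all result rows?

2

Base: (package, dist=0).
Iteration 1: edges from {package} -> (fetch, dist=1), (index, dist=1).
Iteration 2: no outgoing edges from {fetch,index}; recursion stops.
SUM(dist) = 0 + 1 + 1 = 2.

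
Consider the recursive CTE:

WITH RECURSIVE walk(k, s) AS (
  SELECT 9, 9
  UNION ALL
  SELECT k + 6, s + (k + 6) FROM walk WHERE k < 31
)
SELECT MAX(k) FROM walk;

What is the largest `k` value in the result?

33

Base: k=9, s=9.
Iteration 1: 9 < 31 holds -> k = 9 + 6 = 15, s = 9 + 15 = 24.
Iteration 2: 15 < 31 holds -> k = 15 + 6 = 21, s = 24 + 21 = 45.
Iteration 3: 21 < 31 holds -> k = 21 + 6 = 27, s = 45 + 27 = 72.
Iteration 4: 27 < 31 holds -> k = 27 + 6 = 33, s = 72 + 33 = 105.
Iteration 5: 33 < 31 fails; recursion stops.
k values: 9, 15, 21, 27, 33; the maximum is 33.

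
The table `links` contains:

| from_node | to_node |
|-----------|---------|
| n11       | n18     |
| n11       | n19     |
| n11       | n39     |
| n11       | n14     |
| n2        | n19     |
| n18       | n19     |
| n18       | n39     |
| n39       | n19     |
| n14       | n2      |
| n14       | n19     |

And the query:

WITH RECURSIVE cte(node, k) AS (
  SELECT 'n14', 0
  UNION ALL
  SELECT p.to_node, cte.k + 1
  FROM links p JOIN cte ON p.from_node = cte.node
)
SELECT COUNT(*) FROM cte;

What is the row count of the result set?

4

Base: (n14, k=0).
Iteration 1: edges from {n14} -> (n19, k=1), (n2, k=1).
Iteration 2: edges from {n19,n2} -> (n19, k=2).
Iteration 3: no outgoing edges from {n19}; recursion stops.
Total rows emitted: 4.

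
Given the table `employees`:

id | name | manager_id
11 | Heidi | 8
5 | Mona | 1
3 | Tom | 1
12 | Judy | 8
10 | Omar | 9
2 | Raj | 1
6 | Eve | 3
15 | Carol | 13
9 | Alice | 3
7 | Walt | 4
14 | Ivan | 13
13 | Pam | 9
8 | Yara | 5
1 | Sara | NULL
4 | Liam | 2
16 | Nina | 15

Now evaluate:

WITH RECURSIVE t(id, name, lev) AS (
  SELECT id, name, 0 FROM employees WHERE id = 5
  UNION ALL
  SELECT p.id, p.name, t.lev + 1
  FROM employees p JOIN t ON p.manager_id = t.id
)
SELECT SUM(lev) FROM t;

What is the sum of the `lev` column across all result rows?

5

Base: id=5 (Mona) at lev 0.
Iteration 1: rows with manager_id in {5} -> Yara (id 8, lev 1).
Iteration 2: rows with manager_id in {8} -> Heidi (id 11, lev 2), Judy (id 12, lev 2).
Iteration 3: no rows with manager_id in {11,12}; recursion stops.
SUM(lev) = 0 + 1 + 2 + 2 = 5.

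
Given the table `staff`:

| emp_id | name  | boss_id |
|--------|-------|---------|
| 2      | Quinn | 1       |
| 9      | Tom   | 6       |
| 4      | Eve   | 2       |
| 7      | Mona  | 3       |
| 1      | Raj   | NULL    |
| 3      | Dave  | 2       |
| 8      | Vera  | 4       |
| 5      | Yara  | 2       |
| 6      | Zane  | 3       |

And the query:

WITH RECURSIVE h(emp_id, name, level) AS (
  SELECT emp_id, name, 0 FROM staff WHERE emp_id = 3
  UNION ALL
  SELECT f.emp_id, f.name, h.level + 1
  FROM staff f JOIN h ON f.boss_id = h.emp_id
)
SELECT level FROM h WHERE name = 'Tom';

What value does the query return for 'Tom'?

Base: emp_id=3 (Dave) at level 0.
Iteration 1: rows with boss_id in {3} -> Zane (id 6, level 1), Mona (id 7, level 1).
Iteration 2: rows with boss_id in {6,7} -> Tom (id 9, level 2).
Iteration 3: no rows with boss_id in {9}; recursion stops.

2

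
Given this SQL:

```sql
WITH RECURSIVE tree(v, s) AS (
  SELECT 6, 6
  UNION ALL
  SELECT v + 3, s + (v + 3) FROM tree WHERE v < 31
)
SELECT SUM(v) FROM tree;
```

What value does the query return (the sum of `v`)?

195

Base: v=6, s=6.
Iteration 1: 6 < 31 holds -> v = 6 + 3 = 9, s = 6 + 9 = 15.
Iteration 2: 9 < 31 holds -> v = 9 + 3 = 12, s = 15 + 12 = 27.
Iteration 3: 12 < 31 holds -> v = 12 + 3 = 15, s = 27 + 15 = 42.
Iteration 4: 15 < 31 holds -> v = 15 + 3 = 18, s = 42 + 18 = 60.
Iteration 5: 18 < 31 holds -> v = 18 + 3 = 21, s = 60 + 21 = 81.
Iteration 6: 21 < 31 holds -> v = 21 + 3 = 24, s = 81 + 24 = 105.
Iteration 7: 24 < 31 holds -> v = 24 + 3 = 27, s = 105 + 27 = 132.
Iteration 8: 27 < 31 holds -> v = 27 + 3 = 30, s = 132 + 30 = 162.
Iteration 9: 30 < 31 holds -> v = 30 + 3 = 33, s = 162 + 33 = 195.
Iteration 10: 33 < 31 fails; recursion stops.
SUM(v) = 6 + 9 + 12 + 15 + 18 + 21 + 24 + 27 + 30 + 33 = 195.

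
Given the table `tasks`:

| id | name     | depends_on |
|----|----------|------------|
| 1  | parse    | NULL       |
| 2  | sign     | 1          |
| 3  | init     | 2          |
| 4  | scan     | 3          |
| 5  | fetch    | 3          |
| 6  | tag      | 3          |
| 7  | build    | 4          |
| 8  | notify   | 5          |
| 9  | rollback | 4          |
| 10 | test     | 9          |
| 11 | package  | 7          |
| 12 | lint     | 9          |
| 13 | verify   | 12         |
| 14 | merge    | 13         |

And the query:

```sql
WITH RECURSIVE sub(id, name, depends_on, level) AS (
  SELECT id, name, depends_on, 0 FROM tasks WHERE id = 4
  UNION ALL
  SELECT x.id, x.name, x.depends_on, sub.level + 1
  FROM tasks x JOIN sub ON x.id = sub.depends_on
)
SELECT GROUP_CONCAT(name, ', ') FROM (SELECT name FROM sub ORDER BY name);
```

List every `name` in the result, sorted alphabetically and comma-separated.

init, parse, scan, sign

Base: id=4 (scan), depends_on=3, level 0.
Iteration 1: join on id=3 -> init (id 3, depends_on=2, level 1).
Iteration 2: join on id=2 -> sign (id 2, depends_on=1, level 2).
Iteration 3: join on id=1 -> parse (id 1, depends_on=NULL, level 3).
Iteration 4: depends_on is NULL; no match; recursion stops.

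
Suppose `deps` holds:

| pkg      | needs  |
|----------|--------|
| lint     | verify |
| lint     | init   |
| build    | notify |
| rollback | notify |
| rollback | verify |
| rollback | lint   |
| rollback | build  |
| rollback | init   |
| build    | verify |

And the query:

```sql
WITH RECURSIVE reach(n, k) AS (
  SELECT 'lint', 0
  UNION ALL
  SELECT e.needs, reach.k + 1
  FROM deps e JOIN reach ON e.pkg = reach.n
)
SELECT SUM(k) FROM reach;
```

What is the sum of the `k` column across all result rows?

Base: (lint, k=0).
Iteration 1: edges from {lint} -> (init, k=1), (verify, k=1).
Iteration 2: no outgoing edges from {init,verify}; recursion stops.
SUM(k) = 0 + 1 + 1 = 2.

2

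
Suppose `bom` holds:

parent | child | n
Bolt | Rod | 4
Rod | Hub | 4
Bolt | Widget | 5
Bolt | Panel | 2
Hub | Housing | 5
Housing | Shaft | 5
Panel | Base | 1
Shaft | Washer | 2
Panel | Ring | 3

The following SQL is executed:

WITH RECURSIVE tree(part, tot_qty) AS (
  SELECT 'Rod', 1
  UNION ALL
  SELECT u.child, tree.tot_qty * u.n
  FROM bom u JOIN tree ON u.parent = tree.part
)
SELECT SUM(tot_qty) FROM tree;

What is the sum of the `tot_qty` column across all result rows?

Base: (Rod, tot_qty=1).
Iteration 1: components of {Rod} -> Hub = 1*4 = 4.
Iteration 2: components of {Hub} -> Housing = 4*5 = 20.
Iteration 3: components of {Housing} -> Shaft = 20*5 = 100.
Iteration 4: components of {Shaft} -> Washer = 100*2 = 200.
Iteration 5: no further components; recursion stops.
SUM(tot_qty) = 1 + 4 + 20 + 100 + 200 = 325.

325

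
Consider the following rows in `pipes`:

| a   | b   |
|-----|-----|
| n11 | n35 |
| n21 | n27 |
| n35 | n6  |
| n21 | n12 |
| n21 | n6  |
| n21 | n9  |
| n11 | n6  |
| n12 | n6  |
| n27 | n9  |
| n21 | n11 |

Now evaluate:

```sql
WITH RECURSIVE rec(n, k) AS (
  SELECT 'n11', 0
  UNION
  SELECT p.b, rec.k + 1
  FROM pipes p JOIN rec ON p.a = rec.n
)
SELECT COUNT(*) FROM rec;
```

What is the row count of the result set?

4

Base: (n11, k=0).
Iteration 1: edges from {n11} -> (n35, k=1), (n6, k=1).
Iteration 2: edges from {n35,n6} -> (n6, k=2).
Iteration 3: no outgoing edges from {n6}; recursion stops.
Total rows emitted: 4.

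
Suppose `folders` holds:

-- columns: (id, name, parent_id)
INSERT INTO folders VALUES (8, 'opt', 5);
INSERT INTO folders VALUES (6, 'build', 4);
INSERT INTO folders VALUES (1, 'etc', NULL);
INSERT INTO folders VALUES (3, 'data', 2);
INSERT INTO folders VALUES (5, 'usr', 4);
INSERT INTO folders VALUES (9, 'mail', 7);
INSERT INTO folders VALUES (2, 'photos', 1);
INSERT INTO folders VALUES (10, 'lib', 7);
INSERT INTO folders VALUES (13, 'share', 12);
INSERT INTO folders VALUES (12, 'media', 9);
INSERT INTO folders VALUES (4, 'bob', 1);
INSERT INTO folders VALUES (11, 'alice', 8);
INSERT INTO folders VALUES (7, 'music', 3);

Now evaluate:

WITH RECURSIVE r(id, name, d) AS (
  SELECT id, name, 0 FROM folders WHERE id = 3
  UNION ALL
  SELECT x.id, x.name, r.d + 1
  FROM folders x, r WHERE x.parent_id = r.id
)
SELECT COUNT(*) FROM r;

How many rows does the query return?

6

Base: id=3 (data) at d 0.
Iteration 1: rows with parent_id in {3} -> music (id 7, d 1).
Iteration 2: rows with parent_id in {7} -> mail (id 9, d 2), lib (id 10, d 2).
Iteration 3: rows with parent_id in {9,10} -> media (id 12, d 3).
Iteration 4: rows with parent_id in {12} -> share (id 13, d 4).
Iteration 5: no rows with parent_id in {13}; recursion stops.
Total rows emitted: 6.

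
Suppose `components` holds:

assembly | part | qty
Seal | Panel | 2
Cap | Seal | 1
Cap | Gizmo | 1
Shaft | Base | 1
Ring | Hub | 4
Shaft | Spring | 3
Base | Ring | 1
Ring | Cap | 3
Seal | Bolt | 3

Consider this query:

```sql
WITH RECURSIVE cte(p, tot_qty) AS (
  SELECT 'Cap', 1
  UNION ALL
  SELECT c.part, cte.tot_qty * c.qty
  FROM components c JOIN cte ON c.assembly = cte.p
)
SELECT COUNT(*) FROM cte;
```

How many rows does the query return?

5

Base: (Cap, tot_qty=1).
Iteration 1: components of {Cap} -> Gizmo = 1*1 = 1, Seal = 1*1 = 1.
Iteration 2: components of {Gizmo,Seal} -> Bolt = 1*3 = 3, Panel = 1*2 = 2.
Iteration 3: no further components; recursion stops.
Total rows emitted: 5.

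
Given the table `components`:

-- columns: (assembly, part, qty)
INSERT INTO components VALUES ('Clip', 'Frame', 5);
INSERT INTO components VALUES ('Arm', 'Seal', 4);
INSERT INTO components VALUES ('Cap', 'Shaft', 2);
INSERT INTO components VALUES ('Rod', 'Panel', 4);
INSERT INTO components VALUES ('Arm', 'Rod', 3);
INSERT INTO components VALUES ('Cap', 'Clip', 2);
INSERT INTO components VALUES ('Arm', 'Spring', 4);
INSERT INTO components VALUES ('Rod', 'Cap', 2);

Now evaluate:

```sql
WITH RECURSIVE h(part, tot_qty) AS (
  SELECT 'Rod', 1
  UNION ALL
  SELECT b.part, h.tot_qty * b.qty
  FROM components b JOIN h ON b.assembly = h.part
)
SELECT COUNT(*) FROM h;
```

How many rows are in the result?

6

Base: (Rod, tot_qty=1).
Iteration 1: components of {Rod} -> Cap = 1*2 = 2, Panel = 1*4 = 4.
Iteration 2: components of {Cap,Panel} -> Clip = 2*2 = 4, Shaft = 2*2 = 4.
Iteration 3: components of {Clip,Shaft} -> Frame = 4*5 = 20.
Iteration 4: no further components; recursion stops.
Total rows emitted: 6.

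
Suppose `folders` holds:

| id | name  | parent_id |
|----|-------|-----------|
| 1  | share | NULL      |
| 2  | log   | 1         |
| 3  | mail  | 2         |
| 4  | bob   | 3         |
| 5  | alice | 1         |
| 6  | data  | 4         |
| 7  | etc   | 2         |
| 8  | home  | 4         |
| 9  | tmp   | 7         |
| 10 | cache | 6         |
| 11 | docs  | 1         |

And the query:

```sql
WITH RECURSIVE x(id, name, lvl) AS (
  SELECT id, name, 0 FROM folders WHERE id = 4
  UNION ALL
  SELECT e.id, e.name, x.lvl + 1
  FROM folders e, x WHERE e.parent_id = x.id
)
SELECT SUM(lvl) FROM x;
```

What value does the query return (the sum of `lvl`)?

4

Base: id=4 (bob) at lvl 0.
Iteration 1: rows with parent_id in {4} -> data (id 6, lvl 1), home (id 8, lvl 1).
Iteration 2: rows with parent_id in {6,8} -> cache (id 10, lvl 2).
Iteration 3: no rows with parent_id in {10}; recursion stops.
SUM(lvl) = 0 + 1 + 1 + 2 = 4.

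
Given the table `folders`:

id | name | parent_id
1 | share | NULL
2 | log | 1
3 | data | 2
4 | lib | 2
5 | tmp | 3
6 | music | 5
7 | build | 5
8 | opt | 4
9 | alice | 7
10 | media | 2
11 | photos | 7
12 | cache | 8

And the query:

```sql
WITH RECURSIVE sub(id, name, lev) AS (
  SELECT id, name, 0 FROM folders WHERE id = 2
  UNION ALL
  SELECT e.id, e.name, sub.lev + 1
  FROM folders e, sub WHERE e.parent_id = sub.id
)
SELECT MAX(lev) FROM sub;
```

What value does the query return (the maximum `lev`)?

Base: id=2 (log) at lev 0.
Iteration 1: rows with parent_id in {2} -> data (id 3, lev 1), lib (id 4, lev 1), media (id 10, lev 1).
Iteration 2: rows with parent_id in {3,4,10} -> tmp (id 5, lev 2), opt (id 8, lev 2).
Iteration 3: rows with parent_id in {5,8} -> music (id 6, lev 3), build (id 7, lev 3), cache (id 12, lev 3).
Iteration 4: rows with parent_id in {6,7,12} -> alice (id 9, lev 4), photos (id 11, lev 4).
Iteration 5: no rows with parent_id in {9,11}; recursion stops.
lev values: 0, 1, 1, 1, 2, 2, 3, 3, 3, 4, 4; the maximum is 4.

4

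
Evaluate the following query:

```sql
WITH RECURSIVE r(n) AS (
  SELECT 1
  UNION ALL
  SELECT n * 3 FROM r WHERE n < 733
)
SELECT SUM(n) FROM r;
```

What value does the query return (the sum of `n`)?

Base: n=1.
Iteration 1: 1 < 733 holds -> n = 1 * 3 = 3.
Iteration 2: 3 < 733 holds -> n = 3 * 3 = 9.
Iteration 3: 9 < 733 holds -> n = 9 * 3 = 27.
Iteration 4: 27 < 733 holds -> n = 27 * 3 = 81.
Iteration 5: 81 < 733 holds -> n = 81 * 3 = 243.
Iteration 6: 243 < 733 holds -> n = 243 * 3 = 729.
Iteration 7: 729 < 733 holds -> n = 729 * 3 = 2187.
Iteration 8: 2187 < 733 fails; recursion stops.
SUM(n) = 1 + 3 + 9 + 27 + 81 + 243 + 729 + 2187 = 3280.

3280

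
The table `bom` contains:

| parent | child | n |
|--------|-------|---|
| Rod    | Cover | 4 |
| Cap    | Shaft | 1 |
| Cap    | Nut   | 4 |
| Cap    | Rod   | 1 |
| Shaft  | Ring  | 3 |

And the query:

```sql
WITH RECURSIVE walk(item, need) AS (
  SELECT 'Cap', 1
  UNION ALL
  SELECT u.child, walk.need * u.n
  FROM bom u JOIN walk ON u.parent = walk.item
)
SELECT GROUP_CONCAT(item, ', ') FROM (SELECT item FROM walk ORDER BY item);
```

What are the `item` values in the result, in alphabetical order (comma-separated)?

Base: (Cap, need=1).
Iteration 1: components of {Cap} -> Nut = 1*4 = 4, Rod = 1*1 = 1, Shaft = 1*1 = 1.
Iteration 2: components of {Nut,Rod,Shaft} -> Cover = 1*4 = 4, Ring = 1*3 = 3.
Iteration 3: no further components; recursion stops.

Cap, Cover, Nut, Ring, Rod, Shaft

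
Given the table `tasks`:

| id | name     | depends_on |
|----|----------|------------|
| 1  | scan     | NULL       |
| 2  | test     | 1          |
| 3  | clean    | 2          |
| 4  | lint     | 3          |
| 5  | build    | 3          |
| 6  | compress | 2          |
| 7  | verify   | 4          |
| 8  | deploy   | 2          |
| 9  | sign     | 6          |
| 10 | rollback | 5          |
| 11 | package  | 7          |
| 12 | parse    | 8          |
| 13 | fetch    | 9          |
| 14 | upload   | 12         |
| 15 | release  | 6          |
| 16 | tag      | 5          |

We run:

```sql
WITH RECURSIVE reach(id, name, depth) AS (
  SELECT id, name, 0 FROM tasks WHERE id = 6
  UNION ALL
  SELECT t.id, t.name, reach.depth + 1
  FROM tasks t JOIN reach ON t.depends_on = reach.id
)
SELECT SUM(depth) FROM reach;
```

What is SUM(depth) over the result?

Base: id=6 (compress) at depth 0.
Iteration 1: rows with depends_on in {6} -> sign (id 9, depth 1), release (id 15, depth 1).
Iteration 2: rows with depends_on in {9,15} -> fetch (id 13, depth 2).
Iteration 3: no rows with depends_on in {13}; recursion stops.
SUM(depth) = 0 + 1 + 1 + 2 = 4.

4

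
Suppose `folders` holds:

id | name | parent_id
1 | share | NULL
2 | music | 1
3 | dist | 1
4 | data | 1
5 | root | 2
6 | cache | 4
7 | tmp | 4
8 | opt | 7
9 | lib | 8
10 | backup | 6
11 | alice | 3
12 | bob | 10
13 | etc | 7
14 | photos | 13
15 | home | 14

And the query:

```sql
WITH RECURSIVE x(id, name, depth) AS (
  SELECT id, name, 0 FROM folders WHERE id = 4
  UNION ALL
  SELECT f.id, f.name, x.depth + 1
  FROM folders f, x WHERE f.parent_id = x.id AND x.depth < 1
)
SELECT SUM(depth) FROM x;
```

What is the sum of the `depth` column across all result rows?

2

Base: id=4 (data) at depth 0.
Iteration 1: rows with parent_id in {4} -> cache (id 6, depth 1), tmp (id 7, depth 1).
Iteration 2: depth < 1 fails for all current rows; recursion stops.
SUM(depth) = 0 + 1 + 1 = 2.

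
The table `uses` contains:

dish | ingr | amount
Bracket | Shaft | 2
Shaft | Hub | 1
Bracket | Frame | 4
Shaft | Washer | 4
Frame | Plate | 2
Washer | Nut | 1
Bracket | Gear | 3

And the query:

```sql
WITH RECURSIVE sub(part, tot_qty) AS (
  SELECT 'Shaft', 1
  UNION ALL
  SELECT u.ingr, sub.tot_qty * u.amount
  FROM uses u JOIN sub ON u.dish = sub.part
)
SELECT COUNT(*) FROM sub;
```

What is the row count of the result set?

Base: (Shaft, tot_qty=1).
Iteration 1: components of {Shaft} -> Hub = 1*1 = 1, Washer = 1*4 = 4.
Iteration 2: components of {Hub,Washer} -> Nut = 4*1 = 4.
Iteration 3: no further components; recursion stops.
Total rows emitted: 4.

4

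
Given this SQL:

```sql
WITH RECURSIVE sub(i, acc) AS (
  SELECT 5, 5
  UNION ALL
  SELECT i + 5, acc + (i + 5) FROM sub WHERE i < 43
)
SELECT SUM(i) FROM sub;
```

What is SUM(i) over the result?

225

Base: i=5, acc=5.
Iteration 1: 5 < 43 holds -> i = 5 + 5 = 10, acc = 5 + 10 = 15.
Iteration 2: 10 < 43 holds -> i = 10 + 5 = 15, acc = 15 + 15 = 30.
Iteration 3: 15 < 43 holds -> i = 15 + 5 = 20, acc = 30 + 20 = 50.
Iteration 4: 20 < 43 holds -> i = 20 + 5 = 25, acc = 50 + 25 = 75.
Iteration 5: 25 < 43 holds -> i = 25 + 5 = 30, acc = 75 + 30 = 105.
Iteration 6: 30 < 43 holds -> i = 30 + 5 = 35, acc = 105 + 35 = 140.
Iteration 7: 35 < 43 holds -> i = 35 + 5 = 40, acc = 140 + 40 = 180.
Iteration 8: 40 < 43 holds -> i = 40 + 5 = 45, acc = 180 + 45 = 225.
Iteration 9: 45 < 43 fails; recursion stops.
SUM(i) = 5 + 10 + 15 + 20 + 25 + 30 + 35 + 40 + 45 = 225.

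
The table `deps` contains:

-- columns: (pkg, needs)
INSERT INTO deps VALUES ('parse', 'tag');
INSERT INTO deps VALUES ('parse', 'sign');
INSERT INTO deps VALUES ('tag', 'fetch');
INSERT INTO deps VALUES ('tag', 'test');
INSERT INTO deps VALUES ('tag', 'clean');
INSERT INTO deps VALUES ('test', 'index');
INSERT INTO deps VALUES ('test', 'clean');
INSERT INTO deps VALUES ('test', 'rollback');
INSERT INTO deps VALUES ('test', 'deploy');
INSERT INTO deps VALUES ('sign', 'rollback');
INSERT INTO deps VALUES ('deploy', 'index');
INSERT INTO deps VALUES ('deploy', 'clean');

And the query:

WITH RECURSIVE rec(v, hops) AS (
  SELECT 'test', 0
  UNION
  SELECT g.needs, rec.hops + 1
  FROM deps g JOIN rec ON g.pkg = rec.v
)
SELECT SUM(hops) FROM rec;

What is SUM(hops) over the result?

Base: (test, hops=0).
Iteration 1: edges from {test} -> (clean, hops=1), (deploy, hops=1), (index, hops=1), (rollback, hops=1).
Iteration 2: edges from {clean,deploy,index,rollback} -> (clean, hops=2), (index, hops=2).
Iteration 3: no outgoing edges from {clean,index}; recursion stops.
SUM(hops) = 0 + 1 + 1 + 1 + 1 + 2 + 2 = 8.

8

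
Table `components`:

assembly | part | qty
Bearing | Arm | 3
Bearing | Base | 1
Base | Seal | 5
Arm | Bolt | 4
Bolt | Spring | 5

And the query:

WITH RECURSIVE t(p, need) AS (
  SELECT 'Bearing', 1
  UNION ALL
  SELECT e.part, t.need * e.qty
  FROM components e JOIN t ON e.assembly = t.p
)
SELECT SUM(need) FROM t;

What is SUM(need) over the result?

Base: (Bearing, need=1).
Iteration 1: components of {Bearing} -> Arm = 1*3 = 3, Base = 1*1 = 1.
Iteration 2: components of {Arm,Base} -> Bolt = 3*4 = 12, Seal = 1*5 = 5.
Iteration 3: components of {Bolt,Seal} -> Spring = 12*5 = 60.
Iteration 4: no further components; recursion stops.
SUM(need) = 1 + 3 + 1 + 12 + 5 + 60 = 82.

82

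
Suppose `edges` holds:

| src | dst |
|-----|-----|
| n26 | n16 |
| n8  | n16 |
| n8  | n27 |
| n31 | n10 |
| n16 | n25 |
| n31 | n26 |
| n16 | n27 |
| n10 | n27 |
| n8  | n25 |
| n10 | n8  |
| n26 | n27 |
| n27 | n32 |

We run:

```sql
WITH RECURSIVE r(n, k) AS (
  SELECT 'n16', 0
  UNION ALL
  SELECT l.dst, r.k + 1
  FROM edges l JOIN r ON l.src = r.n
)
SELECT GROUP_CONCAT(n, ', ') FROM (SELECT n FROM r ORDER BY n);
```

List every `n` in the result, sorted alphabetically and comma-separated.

n16, n25, n27, n32

Base: (n16, k=0).
Iteration 1: edges from {n16} -> (n25, k=1), (n27, k=1).
Iteration 2: edges from {n25,n27} -> (n32, k=2).
Iteration 3: no outgoing edges from {n32}; recursion stops.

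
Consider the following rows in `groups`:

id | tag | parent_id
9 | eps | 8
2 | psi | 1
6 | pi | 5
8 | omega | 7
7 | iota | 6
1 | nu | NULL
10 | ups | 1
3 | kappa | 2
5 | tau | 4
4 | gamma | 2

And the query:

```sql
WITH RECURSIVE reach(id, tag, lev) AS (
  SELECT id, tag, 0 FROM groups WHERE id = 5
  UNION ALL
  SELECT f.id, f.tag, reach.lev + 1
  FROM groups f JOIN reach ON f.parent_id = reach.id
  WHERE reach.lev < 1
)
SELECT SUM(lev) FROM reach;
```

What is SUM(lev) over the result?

1

Base: id=5 (tau) at lev 0.
Iteration 1: rows with parent_id in {5} -> pi (id 6, lev 1).
Iteration 2: lev < 1 fails for all current rows; recursion stops.
SUM(lev) = 0 + 1 = 1.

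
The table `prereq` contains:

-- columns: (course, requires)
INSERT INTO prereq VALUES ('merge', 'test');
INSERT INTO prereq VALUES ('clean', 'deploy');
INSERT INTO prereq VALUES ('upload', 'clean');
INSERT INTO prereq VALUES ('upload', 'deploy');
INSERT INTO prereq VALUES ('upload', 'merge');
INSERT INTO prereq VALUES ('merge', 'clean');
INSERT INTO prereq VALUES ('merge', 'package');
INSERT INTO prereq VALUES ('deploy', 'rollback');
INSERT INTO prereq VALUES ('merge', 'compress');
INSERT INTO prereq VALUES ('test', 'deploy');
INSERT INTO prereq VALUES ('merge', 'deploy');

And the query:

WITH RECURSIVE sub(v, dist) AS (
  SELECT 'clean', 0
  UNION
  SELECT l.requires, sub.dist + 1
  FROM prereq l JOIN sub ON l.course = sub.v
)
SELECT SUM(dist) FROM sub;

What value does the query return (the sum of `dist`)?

3

Base: (clean, dist=0).
Iteration 1: edges from {clean} -> (deploy, dist=1).
Iteration 2: edges from {deploy} -> (rollback, dist=2).
Iteration 3: no outgoing edges from {rollback}; recursion stops.
SUM(dist) = 0 + 1 + 2 = 3.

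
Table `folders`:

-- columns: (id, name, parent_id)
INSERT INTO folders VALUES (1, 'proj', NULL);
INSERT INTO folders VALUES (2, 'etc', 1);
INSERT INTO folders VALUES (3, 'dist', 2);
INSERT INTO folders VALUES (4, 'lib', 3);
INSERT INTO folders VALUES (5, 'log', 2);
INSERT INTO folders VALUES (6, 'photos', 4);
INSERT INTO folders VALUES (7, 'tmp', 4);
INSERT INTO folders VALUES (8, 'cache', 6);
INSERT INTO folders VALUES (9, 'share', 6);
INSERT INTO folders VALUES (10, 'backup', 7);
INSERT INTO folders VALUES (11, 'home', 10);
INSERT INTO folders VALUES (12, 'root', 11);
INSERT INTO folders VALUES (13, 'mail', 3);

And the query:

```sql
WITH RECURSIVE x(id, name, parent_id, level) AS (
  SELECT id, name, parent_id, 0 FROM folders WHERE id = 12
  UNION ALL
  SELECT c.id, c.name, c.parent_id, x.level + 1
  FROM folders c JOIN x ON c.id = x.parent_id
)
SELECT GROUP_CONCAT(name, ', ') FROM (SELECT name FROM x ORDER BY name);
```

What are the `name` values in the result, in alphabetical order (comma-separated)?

backup, dist, etc, home, lib, proj, root, tmp

Base: id=12 (root), parent_id=11, level 0.
Iteration 1: join on id=11 -> home (id 11, parent_id=10, level 1).
Iteration 2: join on id=10 -> backup (id 10, parent_id=7, level 2).
Iteration 3: join on id=7 -> tmp (id 7, parent_id=4, level 3).
Iteration 4: join on id=4 -> lib (id 4, parent_id=3, level 4).
Iteration 5: join on id=3 -> dist (id 3, parent_id=2, level 5).
Iteration 6: join on id=2 -> etc (id 2, parent_id=1, level 6).
Iteration 7: join on id=1 -> proj (id 1, parent_id=NULL, level 7).
Iteration 8: parent_id is NULL; no match; recursion stops.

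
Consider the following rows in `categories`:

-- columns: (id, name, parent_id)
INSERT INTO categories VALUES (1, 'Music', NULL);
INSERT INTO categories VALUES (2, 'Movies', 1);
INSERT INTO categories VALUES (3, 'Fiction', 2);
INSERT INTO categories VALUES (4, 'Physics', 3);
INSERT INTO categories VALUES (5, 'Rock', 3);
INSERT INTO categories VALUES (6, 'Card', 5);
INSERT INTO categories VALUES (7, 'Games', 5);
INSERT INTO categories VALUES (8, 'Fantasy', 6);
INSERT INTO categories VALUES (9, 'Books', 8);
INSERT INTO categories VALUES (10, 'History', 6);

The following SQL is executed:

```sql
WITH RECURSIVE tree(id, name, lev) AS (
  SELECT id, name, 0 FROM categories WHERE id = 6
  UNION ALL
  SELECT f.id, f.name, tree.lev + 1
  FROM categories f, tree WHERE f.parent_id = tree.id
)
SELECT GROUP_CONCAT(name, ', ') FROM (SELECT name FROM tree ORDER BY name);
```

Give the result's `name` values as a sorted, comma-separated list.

Books, Card, Fantasy, History

Base: id=6 (Card) at lev 0.
Iteration 1: rows with parent_id in {6} -> Fantasy (id 8, lev 1), History (id 10, lev 1).
Iteration 2: rows with parent_id in {8,10} -> Books (id 9, lev 2).
Iteration 3: no rows with parent_id in {9}; recursion stops.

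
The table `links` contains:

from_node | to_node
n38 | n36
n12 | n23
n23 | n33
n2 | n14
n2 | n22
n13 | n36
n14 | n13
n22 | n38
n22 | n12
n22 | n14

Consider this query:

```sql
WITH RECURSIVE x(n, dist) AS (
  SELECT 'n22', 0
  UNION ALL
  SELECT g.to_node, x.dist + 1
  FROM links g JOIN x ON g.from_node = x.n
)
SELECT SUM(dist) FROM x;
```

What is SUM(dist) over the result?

15

Base: (n22, dist=0).
Iteration 1: edges from {n22} -> (n12, dist=1), (n14, dist=1), (n38, dist=1).
Iteration 2: edges from {n12,n14,n38} -> (n13, dist=2), (n23, dist=2), (n36, dist=2).
Iteration 3: edges from {n13,n23,n36} -> (n33, dist=3), (n36, dist=3).
Iteration 4: no outgoing edges from {n33,n36}; recursion stops.
SUM(dist) = 0 + 1 + 1 + 1 + 2 + 2 + 2 + 3 + 3 = 15.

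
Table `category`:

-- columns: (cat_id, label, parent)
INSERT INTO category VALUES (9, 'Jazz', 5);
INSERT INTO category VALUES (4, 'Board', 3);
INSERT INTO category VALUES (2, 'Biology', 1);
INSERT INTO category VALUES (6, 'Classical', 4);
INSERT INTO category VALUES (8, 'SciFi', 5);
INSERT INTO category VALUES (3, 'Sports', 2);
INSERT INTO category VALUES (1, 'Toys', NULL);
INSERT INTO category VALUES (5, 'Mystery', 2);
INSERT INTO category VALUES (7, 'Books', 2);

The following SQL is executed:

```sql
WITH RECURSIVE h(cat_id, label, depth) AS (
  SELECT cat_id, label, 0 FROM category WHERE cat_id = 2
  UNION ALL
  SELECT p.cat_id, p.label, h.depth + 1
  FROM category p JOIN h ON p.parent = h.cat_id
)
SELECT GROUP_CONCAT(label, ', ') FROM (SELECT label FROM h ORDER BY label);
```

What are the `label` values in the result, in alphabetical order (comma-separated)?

Biology, Board, Books, Classical, Jazz, Mystery, SciFi, Sports

Base: cat_id=2 (Biology) at depth 0.
Iteration 1: rows with parent in {2} -> Sports (id 3, depth 1), Mystery (id 5, depth 1), Books (id 7, depth 1).
Iteration 2: rows with parent in {3,5,7} -> Board (id 4, depth 2), SciFi (id 8, depth 2), Jazz (id 9, depth 2).
Iteration 3: rows with parent in {4,8,9} -> Classical (id 6, depth 3).
Iteration 4: no rows with parent in {6}; recursion stops.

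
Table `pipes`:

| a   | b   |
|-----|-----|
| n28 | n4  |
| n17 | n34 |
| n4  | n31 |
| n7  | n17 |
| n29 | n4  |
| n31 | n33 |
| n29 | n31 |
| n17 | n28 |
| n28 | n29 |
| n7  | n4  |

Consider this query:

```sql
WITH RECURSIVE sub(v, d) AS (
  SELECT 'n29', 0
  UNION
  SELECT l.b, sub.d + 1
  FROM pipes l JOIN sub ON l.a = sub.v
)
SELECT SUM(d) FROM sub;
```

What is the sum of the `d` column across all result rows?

9

Base: (n29, d=0).
Iteration 1: edges from {n29} -> (n31, d=1), (n4, d=1).
Iteration 2: edges from {n31,n4} -> (n31, d=2), (n33, d=2).
Iteration 3: edges from {n31,n33} -> (n33, d=3).
Iteration 4: no outgoing edges from {n33}; recursion stops.
SUM(d) = 0 + 1 + 1 + 2 + 2 + 3 = 9.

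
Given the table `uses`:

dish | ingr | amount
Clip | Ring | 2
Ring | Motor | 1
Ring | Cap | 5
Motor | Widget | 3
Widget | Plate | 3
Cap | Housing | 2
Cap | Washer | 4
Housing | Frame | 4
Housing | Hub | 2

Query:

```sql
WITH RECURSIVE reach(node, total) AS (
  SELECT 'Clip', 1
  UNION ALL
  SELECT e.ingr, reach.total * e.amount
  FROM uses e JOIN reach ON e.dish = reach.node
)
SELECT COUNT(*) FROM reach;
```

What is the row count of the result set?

10

Base: (Clip, total=1).
Iteration 1: components of {Clip} -> Ring = 1*2 = 2.
Iteration 2: components of {Ring} -> Cap = 2*5 = 10, Motor = 2*1 = 2.
Iteration 3: components of {Cap,Motor} -> Housing = 10*2 = 20, Washer = 10*4 = 40, Widget = 2*3 = 6.
Iteration 4: components of {Housing,Washer,Widget} -> Frame = 20*4 = 80, Hub = 20*2 = 40, Plate = 6*3 = 18.
Iteration 5: no further components; recursion stops.
Total rows emitted: 10.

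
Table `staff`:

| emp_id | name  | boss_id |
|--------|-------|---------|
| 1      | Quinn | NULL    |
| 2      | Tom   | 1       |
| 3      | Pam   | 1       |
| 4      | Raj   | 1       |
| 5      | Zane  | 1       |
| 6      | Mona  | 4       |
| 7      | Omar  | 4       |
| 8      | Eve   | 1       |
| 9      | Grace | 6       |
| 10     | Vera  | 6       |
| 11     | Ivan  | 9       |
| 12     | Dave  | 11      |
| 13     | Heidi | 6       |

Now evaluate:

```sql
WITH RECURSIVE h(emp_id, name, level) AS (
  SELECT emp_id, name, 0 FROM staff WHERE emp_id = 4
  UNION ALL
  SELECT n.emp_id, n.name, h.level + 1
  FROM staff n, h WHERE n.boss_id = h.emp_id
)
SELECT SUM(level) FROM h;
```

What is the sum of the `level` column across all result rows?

15

Base: emp_id=4 (Raj) at level 0.
Iteration 1: rows with boss_id in {4} -> Mona (id 6, level 1), Omar (id 7, level 1).
Iteration 2: rows with boss_id in {6,7} -> Grace (id 9, level 2), Vera (id 10, level 2), Heidi (id 13, level 2).
Iteration 3: rows with boss_id in {9,10,13} -> Ivan (id 11, level 3).
Iteration 4: rows with boss_id in {11} -> Dave (id 12, level 4).
Iteration 5: no rows with boss_id in {12}; recursion stops.
SUM(level) = 0 + 1 + 1 + 2 + 2 + 2 + 3 + 4 = 15.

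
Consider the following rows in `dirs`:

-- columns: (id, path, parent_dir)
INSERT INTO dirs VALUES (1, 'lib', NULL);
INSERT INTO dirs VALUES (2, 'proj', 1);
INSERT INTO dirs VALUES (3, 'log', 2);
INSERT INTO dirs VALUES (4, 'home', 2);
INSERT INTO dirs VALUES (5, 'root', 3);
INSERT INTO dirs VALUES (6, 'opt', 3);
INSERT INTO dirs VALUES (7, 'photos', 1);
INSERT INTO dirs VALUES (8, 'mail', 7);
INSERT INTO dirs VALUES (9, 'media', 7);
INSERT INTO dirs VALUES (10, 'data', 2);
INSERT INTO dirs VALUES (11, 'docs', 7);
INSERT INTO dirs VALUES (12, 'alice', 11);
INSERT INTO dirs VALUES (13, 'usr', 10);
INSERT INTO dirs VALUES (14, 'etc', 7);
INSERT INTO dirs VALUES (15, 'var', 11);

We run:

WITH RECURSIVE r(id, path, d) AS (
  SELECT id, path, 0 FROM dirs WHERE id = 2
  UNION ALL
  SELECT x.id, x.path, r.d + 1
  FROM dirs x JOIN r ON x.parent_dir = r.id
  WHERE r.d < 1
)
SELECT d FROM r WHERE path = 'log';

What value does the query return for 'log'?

1

Base: id=2 (proj) at d 0.
Iteration 1: rows with parent_dir in {2} -> log (id 3, d 1), home (id 4, d 1), data (id 10, d 1).
Iteration 2: d < 1 fails for all current rows; recursion stops.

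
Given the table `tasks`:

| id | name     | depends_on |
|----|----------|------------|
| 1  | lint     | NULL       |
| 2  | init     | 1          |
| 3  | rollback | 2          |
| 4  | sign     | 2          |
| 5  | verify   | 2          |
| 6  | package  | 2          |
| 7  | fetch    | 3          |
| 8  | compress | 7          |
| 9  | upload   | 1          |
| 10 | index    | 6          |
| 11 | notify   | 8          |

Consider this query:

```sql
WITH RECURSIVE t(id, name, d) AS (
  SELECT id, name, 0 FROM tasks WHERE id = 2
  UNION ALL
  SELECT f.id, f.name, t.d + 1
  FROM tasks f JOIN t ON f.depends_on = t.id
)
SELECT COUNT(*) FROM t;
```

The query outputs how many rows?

9

Base: id=2 (init) at d 0.
Iteration 1: rows with depends_on in {2} -> rollback (id 3, d 1), sign (id 4, d 1), verify (id 5, d 1), package (id 6, d 1).
Iteration 2: rows with depends_on in {3,4,5,6} -> fetch (id 7, d 2), index (id 10, d 2).
Iteration 3: rows with depends_on in {7,10} -> compress (id 8, d 3).
Iteration 4: rows with depends_on in {8} -> notify (id 11, d 4).
Iteration 5: no rows with depends_on in {11}; recursion stops.
Total rows emitted: 9.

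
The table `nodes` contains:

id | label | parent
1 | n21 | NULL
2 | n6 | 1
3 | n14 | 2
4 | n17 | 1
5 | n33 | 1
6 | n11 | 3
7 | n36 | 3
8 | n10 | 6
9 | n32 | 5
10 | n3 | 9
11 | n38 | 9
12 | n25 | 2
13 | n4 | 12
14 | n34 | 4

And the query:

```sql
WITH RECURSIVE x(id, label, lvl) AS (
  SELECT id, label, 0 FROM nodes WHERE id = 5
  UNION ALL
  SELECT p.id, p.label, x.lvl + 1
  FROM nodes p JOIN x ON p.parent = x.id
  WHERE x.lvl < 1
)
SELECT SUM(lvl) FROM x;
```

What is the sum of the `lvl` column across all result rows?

Base: id=5 (n33) at lvl 0.
Iteration 1: rows with parent in {5} -> n32 (id 9, lvl 1).
Iteration 2: lvl < 1 fails for all current rows; recursion stops.
SUM(lvl) = 0 + 1 = 1.

1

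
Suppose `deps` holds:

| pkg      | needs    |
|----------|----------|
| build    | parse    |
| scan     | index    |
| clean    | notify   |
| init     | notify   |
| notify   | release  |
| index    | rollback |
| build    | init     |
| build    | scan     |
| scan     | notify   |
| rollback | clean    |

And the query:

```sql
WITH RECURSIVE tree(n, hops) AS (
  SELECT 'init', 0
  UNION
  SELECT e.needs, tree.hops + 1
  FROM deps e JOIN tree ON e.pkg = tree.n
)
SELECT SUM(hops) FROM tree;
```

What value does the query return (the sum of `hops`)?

3

Base: (init, hops=0).
Iteration 1: edges from {init} -> (notify, hops=1).
Iteration 2: edges from {notify} -> (release, hops=2).
Iteration 3: no outgoing edges from {release}; recursion stops.
SUM(hops) = 0 + 1 + 2 = 3.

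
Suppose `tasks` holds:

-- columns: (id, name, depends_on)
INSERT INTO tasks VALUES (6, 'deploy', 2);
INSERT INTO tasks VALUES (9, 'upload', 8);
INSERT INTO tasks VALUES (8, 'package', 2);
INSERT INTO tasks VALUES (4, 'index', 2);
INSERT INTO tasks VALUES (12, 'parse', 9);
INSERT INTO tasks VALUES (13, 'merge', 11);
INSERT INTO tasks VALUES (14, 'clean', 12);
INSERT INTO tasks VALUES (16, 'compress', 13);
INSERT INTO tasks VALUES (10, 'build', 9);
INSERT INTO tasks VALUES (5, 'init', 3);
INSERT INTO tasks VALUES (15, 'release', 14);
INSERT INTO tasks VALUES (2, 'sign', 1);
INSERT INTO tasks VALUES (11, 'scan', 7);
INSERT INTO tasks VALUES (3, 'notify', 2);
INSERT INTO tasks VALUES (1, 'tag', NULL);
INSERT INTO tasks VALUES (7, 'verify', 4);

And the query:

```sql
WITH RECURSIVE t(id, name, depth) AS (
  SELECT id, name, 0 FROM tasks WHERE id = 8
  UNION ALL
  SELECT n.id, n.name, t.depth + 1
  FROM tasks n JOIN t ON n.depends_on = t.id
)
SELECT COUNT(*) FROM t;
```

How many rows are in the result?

6

Base: id=8 (package) at depth 0.
Iteration 1: rows with depends_on in {8} -> upload (id 9, depth 1).
Iteration 2: rows with depends_on in {9} -> build (id 10, depth 2), parse (id 12, depth 2).
Iteration 3: rows with depends_on in {10,12} -> clean (id 14, depth 3).
Iteration 4: rows with depends_on in {14} -> release (id 15, depth 4).
Iteration 5: no rows with depends_on in {15}; recursion stops.
Total rows emitted: 6.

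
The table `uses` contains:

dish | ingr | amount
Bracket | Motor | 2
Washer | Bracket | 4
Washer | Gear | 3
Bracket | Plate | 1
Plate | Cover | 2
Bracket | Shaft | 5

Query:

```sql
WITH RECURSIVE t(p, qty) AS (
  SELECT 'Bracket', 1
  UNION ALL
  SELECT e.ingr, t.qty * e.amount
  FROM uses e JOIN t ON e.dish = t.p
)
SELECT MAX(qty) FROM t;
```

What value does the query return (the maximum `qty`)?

Base: (Bracket, qty=1).
Iteration 1: components of {Bracket} -> Motor = 1*2 = 2, Plate = 1*1 = 1, Shaft = 1*5 = 5.
Iteration 2: components of {Motor,Plate,Shaft} -> Cover = 1*2 = 2.
Iteration 3: no further components; recursion stops.
qty values: 1, 1, 2, 5, 2; the maximum is 5.

5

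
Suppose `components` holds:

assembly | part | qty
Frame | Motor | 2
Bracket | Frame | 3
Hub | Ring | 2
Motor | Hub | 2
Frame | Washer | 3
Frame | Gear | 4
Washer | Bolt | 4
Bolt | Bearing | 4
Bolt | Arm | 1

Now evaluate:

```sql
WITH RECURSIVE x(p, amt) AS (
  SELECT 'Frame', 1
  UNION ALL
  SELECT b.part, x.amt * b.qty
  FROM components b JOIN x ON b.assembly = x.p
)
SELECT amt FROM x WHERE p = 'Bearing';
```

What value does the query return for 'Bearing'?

48

Base: (Frame, amt=1).
Iteration 1: components of {Frame} -> Gear = 1*4 = 4, Motor = 1*2 = 2, Washer = 1*3 = 3.
Iteration 2: components of {Gear,Motor,Washer} -> Bolt = 3*4 = 12, Hub = 2*2 = 4.
Iteration 3: components of {Bolt,Hub} -> Arm = 12*1 = 12, Bearing = 12*4 = 48, Ring = 4*2 = 8.
Iteration 4: no further components; recursion stops.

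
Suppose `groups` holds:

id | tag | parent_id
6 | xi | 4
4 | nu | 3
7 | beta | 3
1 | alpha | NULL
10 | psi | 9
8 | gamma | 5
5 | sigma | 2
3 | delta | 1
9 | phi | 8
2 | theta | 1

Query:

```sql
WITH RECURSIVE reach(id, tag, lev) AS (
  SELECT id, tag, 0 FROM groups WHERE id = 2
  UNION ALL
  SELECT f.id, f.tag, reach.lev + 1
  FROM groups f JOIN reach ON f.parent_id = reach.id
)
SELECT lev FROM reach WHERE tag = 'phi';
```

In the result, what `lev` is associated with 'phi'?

3

Base: id=2 (theta) at lev 0.
Iteration 1: rows with parent_id in {2} -> sigma (id 5, lev 1).
Iteration 2: rows with parent_id in {5} -> gamma (id 8, lev 2).
Iteration 3: rows with parent_id in {8} -> phi (id 9, lev 3).
Iteration 4: rows with parent_id in {9} -> psi (id 10, lev 4).
Iteration 5: no rows with parent_id in {10}; recursion stops.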